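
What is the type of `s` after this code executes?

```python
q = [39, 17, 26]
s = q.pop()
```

list.pop() returns the popped element (int here)

int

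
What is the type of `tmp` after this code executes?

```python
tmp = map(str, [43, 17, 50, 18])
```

map() returns a map iterator object

map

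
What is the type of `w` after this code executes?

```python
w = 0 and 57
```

'and' returns the first falsy value (0, which is int)

int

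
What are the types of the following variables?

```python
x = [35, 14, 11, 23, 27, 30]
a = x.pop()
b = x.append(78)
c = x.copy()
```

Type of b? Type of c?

list.append() returns None; list.copy() returns list

NoneType, list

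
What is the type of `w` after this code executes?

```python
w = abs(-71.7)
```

abs() of float returns float

float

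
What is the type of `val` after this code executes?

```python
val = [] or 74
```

'or' returns first truthy value (74, which is int)

int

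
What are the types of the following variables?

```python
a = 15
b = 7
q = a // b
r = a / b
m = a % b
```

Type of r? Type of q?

int / int returns float; int // int returns int

float, int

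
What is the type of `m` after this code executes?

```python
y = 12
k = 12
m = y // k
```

int // int returns int (12 // 12 = 1)

int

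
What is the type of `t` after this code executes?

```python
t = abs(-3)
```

abs() of int returns int

int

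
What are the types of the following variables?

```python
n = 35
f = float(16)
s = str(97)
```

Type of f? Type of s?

f is float; s is str

float, str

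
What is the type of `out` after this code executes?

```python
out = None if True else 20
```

Ternary: condition is True, if branch (None) taken → NoneType

NoneType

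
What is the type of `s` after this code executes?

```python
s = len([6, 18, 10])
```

len() always returns int

int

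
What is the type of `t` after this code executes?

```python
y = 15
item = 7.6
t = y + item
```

int + float returns float (15 + 7.6 = 22.6)

float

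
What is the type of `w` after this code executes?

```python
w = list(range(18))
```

list(range(...)) returns list

list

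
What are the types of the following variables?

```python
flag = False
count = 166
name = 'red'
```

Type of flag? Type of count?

flag is bool; count is int

bool, int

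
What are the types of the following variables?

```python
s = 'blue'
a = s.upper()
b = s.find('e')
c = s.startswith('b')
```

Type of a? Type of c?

str.upper() returns str; str.startswith() returns bool

str, bool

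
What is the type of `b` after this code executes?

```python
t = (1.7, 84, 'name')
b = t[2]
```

Index 2 of tuple is 'name' which is str

str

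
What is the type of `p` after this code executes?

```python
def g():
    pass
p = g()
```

A function with no return statement returns None

NoneType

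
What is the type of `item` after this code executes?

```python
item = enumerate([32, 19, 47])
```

enumerate() returns an enumerate iterator object

enumerate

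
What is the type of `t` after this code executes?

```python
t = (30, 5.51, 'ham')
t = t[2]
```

Index 2 of tuple is 'ham' which is str

str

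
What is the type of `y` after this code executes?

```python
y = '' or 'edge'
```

'or' returns first truthy value ('edge', which is str)

str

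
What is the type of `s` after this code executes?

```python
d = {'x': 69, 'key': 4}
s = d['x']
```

Accessing dict[str, int] with key 'x' returns int value 69

int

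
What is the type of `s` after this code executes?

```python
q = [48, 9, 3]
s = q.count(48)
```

list.count() returns int

int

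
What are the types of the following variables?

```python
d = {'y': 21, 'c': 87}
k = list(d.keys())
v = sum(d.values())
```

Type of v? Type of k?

sum of int values returns int; list(...) returns list

int, list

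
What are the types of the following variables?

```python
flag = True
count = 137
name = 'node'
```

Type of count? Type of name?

count is int; name is str

int, str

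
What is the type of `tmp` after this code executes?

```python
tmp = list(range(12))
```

list(range(...)) returns list

list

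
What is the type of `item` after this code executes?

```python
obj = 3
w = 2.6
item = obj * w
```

int * float returns float (3 * 2.6 = 7.8)

float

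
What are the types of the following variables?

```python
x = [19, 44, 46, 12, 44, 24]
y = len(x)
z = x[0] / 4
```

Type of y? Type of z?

len() returns int; int / int returns float

int, float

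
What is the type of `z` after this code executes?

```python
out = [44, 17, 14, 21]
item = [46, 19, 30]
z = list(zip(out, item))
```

list(zip(...)) returns a list of tuples

list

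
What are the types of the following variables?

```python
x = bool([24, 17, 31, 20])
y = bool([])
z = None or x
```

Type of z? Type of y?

None or <bool> returns the bool; bool() returns bool

bool, bool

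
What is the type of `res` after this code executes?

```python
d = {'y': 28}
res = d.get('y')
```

dict.get() returns the value (int) when key is found

int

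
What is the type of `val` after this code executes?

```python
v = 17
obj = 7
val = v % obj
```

int % int returns int (17 % 7 = 3)

int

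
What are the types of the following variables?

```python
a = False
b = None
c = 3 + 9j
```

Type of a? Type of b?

a is bool; b is NoneType

bool, NoneType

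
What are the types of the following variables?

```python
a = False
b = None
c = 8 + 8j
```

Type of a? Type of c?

a is bool; c is complex

bool, complex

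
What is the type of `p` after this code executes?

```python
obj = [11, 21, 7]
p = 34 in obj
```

'in' operator returns bool

bool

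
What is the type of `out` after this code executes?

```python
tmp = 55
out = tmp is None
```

'is' comparison returns bool

bool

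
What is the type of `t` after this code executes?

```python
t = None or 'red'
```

'or' with None returns the other value ('red', str)

str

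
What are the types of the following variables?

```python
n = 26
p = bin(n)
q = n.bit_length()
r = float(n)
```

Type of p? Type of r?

bin() returns str; float() returns float

str, float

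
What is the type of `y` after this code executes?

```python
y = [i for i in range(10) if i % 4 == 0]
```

A list comprehension [...] produces a list

list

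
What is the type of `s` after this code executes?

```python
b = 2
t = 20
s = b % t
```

int % int returns int (2 % 20 = 2)

int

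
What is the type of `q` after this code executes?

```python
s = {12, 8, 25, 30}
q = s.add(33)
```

set.add() returns None (mutates in place)

NoneType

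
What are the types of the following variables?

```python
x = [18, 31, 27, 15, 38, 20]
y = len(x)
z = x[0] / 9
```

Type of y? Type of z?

len() returns int; int / int returns float

int, float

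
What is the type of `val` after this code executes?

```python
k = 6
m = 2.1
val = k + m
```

int + float returns float (6 + 2.1 = 8.1)

float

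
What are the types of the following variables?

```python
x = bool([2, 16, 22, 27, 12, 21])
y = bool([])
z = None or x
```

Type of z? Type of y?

None or <bool> returns the bool; bool() returns bool

bool, bool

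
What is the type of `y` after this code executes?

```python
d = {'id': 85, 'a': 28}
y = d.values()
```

.values() returns a dict_values view object

dict_values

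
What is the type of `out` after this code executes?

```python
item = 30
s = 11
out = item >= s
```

Comparison operators return bool

bool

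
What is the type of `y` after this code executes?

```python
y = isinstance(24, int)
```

isinstance() returns bool

bool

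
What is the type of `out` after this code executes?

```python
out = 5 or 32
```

'or' returns the first truthy value (5, which is int)

int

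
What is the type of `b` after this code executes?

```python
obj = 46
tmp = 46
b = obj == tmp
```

Equality comparison returns bool

bool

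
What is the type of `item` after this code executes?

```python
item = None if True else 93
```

Ternary: condition is True, if branch (None) taken → NoneType

NoneType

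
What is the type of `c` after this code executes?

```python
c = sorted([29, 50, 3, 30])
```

sorted() always returns list

list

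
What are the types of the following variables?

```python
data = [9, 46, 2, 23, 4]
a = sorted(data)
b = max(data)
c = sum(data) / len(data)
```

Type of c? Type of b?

int / int returns float; max of ints returns int

float, int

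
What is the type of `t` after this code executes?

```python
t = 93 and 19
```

'and' returns the last value when all truthy (19, which is int)

int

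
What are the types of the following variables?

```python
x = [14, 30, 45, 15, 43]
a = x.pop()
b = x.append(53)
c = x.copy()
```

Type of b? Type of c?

list.append() returns None; list.copy() returns list

NoneType, list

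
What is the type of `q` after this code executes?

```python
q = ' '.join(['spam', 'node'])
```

str.join() returns str

str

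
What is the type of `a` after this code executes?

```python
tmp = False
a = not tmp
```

'not' always returns bool

bool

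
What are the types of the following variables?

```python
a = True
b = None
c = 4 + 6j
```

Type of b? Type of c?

b is NoneType; c is complex

NoneType, complex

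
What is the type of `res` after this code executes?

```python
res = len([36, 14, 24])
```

len() always returns int

int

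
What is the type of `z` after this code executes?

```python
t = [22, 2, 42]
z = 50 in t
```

'in' operator returns bool

bool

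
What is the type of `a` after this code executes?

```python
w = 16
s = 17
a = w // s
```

int // int returns int (16 // 17 = 0)

int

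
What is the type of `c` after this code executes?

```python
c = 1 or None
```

'or' returns first truthy value (1, int)

int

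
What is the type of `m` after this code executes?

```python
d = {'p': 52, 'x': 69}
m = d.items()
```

dict.items() returns a dict_items view

dict_items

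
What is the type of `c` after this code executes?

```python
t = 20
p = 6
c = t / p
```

int / int always returns float in Python 3 (20 / 6 = 3.33333)

float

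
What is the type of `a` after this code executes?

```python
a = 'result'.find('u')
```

str.find() returns int (index, or -1)

int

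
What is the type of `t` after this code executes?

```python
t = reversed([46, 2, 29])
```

reversed() on a list returns a list_reverseiterator

list_reverseiterator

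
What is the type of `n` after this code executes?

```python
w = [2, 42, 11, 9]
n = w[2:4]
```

Slicing a list always returns a list

list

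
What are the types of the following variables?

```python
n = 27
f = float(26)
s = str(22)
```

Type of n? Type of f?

n is int; f is float

int, float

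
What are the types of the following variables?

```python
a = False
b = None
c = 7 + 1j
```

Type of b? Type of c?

b is NoneType; c is complex

NoneType, complex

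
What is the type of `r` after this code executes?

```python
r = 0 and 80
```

'and' returns the first falsy value (0, which is int)

int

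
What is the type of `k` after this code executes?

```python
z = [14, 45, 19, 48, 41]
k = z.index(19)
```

list.index() returns int

int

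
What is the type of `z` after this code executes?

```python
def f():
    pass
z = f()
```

A function with no return statement returns None

NoneType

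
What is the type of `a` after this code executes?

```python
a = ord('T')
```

ord() returns int (Unicode code point)

int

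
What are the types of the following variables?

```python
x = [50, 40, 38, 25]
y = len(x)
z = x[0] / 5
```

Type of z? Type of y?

int / int returns float; len() returns int

float, int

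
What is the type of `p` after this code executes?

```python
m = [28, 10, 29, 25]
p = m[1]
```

Indexing a list of ints returns int (m[1] = 10)

int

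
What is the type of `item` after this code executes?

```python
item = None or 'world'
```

'or' with None returns the other value ('world', str)

str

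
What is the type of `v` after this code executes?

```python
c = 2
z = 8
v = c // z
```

int // int returns int (2 // 8 = 0)

int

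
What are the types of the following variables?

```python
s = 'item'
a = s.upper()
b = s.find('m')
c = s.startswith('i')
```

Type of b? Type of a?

str.find() returns int; str.upper() returns str

int, str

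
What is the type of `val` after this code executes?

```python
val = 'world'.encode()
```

str.encode() returns bytes

bytes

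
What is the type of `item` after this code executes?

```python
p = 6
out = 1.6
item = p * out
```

int * float returns float (6 * 1.6 = 9.6)

float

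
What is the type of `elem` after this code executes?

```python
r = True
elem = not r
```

'not' always returns bool

bool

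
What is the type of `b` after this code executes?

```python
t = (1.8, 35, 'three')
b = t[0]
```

Index 0 of tuple is 1.8 which is float

float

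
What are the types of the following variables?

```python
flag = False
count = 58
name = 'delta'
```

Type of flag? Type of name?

flag is bool; name is str

bool, str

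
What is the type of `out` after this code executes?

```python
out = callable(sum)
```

callable() returns bool

bool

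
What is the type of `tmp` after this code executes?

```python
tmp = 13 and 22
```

'and' returns the last value when all truthy (22, which is int)

int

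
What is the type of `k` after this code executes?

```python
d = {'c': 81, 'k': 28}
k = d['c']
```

Accessing dict[str, int] with key 'c' returns int value 81

int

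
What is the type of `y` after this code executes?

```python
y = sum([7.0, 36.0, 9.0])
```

sum() of floats returns float

float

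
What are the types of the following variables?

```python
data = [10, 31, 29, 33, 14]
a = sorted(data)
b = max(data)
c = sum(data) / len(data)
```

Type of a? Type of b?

sorted() returns list; max of ints returns int

list, int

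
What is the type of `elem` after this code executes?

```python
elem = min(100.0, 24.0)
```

min() of floats returns float

float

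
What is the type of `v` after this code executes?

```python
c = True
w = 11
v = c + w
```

bool + int returns int (True is 1, so 1 + 11 = 12)

int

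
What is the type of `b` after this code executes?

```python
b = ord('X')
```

ord() returns int (Unicode code point)

int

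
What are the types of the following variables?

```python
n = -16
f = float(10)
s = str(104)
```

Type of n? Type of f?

n is int; f is float

int, float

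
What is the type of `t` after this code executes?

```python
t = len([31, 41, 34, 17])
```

len() always returns int

int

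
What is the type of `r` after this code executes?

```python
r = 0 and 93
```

'and' returns the first falsy value (0, which is int)

int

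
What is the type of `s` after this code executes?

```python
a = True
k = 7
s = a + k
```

bool + int returns int (True is 1, so 1 + 7 = 8)

int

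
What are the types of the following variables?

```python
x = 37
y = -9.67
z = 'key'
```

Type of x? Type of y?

x is int; y is float

int, float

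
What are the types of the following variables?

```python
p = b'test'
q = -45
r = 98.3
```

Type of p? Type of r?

p is bytes; r is float

bytes, float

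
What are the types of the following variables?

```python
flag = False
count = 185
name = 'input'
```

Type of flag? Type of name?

flag is bool; name is str

bool, str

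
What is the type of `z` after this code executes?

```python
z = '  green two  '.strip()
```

str.strip() returns str

str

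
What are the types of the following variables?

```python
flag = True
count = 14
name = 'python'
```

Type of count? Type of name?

count is int; name is str

int, str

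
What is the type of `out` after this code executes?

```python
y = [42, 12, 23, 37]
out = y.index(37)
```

list.index() returns int

int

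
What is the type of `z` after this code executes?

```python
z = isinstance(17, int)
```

isinstance() returns bool

bool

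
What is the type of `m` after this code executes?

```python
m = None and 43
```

'and' returns first falsy value (None)

NoneType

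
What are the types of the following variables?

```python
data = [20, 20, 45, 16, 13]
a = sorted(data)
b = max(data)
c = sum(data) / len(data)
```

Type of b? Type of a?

max of ints returns int; sorted() returns list

int, list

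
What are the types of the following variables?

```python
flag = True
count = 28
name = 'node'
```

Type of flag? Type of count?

flag is bool; count is int

bool, int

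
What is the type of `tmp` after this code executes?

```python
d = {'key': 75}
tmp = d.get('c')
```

dict.get() returns None when key 'c' is not found and no default given

NoneType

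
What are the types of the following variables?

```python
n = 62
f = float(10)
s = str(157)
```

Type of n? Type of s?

n is int; s is str

int, str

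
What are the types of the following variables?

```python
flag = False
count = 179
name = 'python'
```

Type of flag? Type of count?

flag is bool; count is int

bool, int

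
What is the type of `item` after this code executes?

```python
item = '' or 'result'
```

'or' returns first truthy value ('result', which is str)

str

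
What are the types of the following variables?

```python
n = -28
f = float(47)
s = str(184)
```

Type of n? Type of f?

n is int; f is float

int, float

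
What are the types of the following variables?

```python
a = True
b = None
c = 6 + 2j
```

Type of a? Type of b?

a is bool; b is NoneType

bool, NoneType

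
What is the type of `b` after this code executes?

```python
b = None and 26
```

'and' returns first falsy value (None)

NoneType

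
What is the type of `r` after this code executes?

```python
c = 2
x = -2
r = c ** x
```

int ** negative int returns float

float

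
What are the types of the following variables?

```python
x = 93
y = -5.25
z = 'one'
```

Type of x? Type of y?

x is int; y is float

int, float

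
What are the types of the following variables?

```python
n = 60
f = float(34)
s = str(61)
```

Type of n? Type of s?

n is int; s is str

int, str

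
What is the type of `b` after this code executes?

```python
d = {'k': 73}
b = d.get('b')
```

dict.get() returns None when key 'b' is not found and no default given

NoneType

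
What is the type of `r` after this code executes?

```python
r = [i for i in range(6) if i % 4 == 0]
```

A list comprehension [...] produces a list

list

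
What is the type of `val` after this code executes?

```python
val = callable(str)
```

callable() returns bool

bool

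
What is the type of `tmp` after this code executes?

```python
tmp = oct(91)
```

oct() returns str representation

str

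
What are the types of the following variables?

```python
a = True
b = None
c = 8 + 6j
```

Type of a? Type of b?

a is bool; b is NoneType

bool, NoneType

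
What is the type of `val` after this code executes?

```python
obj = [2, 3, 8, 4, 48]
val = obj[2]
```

Indexing a list of ints returns int (obj[2] = 8)

int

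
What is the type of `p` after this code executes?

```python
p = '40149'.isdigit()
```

str.isdigit() returns bool

bool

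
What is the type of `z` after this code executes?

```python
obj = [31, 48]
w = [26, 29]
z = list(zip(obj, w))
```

list(zip(...)) returns a list of tuples

list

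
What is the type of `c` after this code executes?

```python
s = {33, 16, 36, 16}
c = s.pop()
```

Popping from a set of ints returns int

int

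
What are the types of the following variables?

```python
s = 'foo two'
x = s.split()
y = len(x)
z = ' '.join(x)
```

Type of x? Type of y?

str.split() returns list; len() returns int

list, int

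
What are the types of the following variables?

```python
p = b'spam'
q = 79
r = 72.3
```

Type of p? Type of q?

p is bytes; q is int

bytes, int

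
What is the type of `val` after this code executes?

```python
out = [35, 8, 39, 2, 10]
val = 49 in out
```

'in' operator returns bool

bool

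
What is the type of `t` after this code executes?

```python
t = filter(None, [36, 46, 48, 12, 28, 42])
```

filter() returns a filter iterator object

filter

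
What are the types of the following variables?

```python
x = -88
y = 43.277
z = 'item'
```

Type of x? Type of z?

x is int; z is str

int, str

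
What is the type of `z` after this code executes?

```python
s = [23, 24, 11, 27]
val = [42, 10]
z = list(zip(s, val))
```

list(zip(...)) returns a list of tuples

list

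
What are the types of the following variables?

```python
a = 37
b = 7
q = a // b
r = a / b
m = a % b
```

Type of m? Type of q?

int % int returns int; int // int returns int

int, int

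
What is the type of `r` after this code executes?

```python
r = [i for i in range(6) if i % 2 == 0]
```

A list comprehension [...] produces a list

list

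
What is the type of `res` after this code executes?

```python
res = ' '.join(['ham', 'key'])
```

str.join() returns str

str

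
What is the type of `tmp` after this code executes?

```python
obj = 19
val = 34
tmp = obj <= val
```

Comparison operators return bool

bool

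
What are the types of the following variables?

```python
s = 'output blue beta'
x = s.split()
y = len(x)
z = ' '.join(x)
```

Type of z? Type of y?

str.join() returns str; len() returns int

str, int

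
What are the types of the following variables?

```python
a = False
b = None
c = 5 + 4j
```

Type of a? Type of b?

a is bool; b is NoneType

bool, NoneType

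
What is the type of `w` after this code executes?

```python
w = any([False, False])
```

any() returns bool

bool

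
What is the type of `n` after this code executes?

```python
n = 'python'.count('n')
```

str.count() returns int

int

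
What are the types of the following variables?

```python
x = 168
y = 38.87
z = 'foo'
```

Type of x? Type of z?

x is int; z is str

int, str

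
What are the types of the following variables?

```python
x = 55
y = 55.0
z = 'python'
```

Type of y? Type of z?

y is float; z is str

float, str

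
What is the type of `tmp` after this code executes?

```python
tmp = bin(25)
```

bin() returns str representation

str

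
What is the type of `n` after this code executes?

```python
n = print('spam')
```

print() returns None

NoneType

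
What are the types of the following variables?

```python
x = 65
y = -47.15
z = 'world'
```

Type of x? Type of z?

x is int; z is str

int, str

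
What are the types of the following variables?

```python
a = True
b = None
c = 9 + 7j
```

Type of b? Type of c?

b is NoneType; c is complex

NoneType, complex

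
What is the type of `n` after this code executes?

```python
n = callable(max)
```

callable() returns bool

bool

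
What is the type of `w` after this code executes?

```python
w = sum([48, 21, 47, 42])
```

sum() of ints returns int

int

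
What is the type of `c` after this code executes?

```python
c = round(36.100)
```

round() with no ndigits arg returns int

int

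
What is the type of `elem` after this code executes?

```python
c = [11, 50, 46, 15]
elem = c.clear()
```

list.clear() returns None

NoneType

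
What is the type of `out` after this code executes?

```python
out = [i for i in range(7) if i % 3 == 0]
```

A list comprehension [...] produces a list

list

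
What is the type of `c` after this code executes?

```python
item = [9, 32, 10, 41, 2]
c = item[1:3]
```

Slicing a list always returns a list

list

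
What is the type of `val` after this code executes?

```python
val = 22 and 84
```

'and' returns the last value when all truthy (84, which is int)

int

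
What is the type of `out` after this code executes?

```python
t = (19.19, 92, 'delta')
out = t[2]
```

Index 2 of tuple is 'delta' which is str

str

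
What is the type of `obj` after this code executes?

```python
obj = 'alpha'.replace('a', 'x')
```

str.replace() returns str

str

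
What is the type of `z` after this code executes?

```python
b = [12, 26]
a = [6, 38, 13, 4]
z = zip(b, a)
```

zip() returns a zip iterator object

zip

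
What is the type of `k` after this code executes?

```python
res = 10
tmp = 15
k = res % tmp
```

int % int returns int (10 % 15 = 10)

int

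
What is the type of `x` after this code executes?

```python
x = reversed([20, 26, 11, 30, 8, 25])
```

reversed() on a list returns a list_reverseiterator

list_reverseiterator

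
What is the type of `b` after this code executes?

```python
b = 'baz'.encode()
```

str.encode() returns bytes

bytes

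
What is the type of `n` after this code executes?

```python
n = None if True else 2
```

Ternary: condition is True, if branch (None) taken → NoneType

NoneType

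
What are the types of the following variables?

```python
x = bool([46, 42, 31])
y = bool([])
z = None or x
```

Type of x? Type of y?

bool() returns bool; bool() returns bool

bool, bool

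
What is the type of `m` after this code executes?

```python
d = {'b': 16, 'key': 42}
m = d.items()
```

dict.items() returns a dict_items view

dict_items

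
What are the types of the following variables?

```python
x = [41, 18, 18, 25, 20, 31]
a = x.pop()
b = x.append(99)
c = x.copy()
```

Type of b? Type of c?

list.append() returns None; list.copy() returns list

NoneType, list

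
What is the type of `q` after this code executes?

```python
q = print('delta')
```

print() returns None

NoneType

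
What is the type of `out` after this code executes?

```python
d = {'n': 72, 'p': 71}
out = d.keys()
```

.keys() returns a dict_keys view object

dict_keys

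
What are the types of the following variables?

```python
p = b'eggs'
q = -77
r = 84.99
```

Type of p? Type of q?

p is bytes; q is int

bytes, int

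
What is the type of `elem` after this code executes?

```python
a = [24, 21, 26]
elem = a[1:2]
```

Slicing a list always returns a list

list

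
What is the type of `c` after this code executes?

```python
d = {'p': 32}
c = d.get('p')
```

dict.get() returns the value (int) when key is found

int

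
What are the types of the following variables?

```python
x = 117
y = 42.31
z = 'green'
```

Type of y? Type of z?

y is float; z is str

float, str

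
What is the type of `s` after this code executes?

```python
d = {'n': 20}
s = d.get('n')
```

dict.get() returns the value (int) when key is found

int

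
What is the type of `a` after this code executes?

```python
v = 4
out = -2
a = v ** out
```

int ** negative int returns float

float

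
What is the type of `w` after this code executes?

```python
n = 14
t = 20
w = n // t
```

int // int returns int (14 // 20 = 0)

int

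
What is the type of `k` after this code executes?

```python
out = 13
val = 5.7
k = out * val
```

int * float returns float (13 * 5.7 = 74.1)

float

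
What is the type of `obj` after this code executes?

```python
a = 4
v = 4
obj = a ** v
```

int ** positive int returns int (4 ** 4 = 256)

int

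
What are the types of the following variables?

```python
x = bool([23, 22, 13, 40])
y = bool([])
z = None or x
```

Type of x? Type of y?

bool() returns bool; bool() returns bool

bool, bool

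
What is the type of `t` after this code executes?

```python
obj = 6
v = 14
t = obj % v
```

int % int returns int (6 % 14 = 6)

int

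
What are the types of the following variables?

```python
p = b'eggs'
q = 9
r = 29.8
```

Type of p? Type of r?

p is bytes; r is float

bytes, float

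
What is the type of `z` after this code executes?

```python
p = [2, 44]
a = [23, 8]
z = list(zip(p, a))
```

list(zip(...)) returns a list of tuples

list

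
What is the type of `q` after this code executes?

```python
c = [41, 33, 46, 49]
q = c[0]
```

Indexing a list of ints returns int (c[0] = 41)

int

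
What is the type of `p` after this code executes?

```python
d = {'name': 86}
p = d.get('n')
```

dict.get() returns None when key 'n' is not found and no default given

NoneType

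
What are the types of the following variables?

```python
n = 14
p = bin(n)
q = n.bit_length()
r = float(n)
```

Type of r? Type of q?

float() returns float; int.bit_length() returns int

float, int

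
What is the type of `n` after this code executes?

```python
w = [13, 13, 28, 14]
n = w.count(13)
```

list.count() returns int

int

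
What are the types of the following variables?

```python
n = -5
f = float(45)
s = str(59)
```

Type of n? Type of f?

n is int; f is float

int, float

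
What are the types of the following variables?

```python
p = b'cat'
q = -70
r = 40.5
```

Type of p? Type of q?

p is bytes; q is int

bytes, int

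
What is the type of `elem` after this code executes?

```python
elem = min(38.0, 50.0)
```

min() of floats returns float

float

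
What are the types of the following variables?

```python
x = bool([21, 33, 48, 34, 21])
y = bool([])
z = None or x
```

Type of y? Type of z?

bool() returns bool; None or <bool> returns the bool

bool, bool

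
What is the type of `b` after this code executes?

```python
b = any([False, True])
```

any() returns bool

bool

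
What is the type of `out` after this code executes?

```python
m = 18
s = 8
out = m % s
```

int % int returns int (18 % 8 = 2)

int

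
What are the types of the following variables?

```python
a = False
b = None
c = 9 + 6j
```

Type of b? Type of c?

b is NoneType; c is complex

NoneType, complex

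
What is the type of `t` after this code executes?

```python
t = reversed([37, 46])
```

reversed() on a list returns a list_reverseiterator

list_reverseiterator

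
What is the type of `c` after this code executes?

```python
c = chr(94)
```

chr() returns str (single character)

str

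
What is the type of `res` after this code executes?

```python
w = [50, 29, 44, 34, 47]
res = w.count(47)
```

list.count() returns int

int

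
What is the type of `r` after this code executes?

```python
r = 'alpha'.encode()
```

str.encode() returns bytes

bytes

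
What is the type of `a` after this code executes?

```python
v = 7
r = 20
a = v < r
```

Comparison operators return bool

bool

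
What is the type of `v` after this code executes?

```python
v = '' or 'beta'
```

'or' returns first truthy value ('beta', which is str)

str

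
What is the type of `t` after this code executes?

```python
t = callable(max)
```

callable() returns bool

bool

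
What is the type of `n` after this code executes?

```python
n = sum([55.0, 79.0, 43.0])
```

sum() of floats returns float

float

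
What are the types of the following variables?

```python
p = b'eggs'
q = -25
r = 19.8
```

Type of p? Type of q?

p is bytes; q is int

bytes, int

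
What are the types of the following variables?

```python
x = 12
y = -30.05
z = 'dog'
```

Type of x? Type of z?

x is int; z is str

int, str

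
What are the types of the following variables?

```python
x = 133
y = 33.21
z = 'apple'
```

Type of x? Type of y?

x is int; y is float

int, float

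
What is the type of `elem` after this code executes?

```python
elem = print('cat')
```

print() returns None

NoneType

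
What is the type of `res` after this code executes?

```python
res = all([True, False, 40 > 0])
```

all() returns bool

bool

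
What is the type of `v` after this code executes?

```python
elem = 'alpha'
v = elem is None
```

'is' comparison returns bool

bool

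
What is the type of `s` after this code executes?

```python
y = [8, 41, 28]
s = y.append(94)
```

list.append() returns None (mutates in place)

NoneType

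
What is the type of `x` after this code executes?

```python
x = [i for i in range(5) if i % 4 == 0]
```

A list comprehension [...] produces a list

list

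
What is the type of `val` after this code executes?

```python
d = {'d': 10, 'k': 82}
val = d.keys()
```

.keys() returns a dict_keys view object

dict_keys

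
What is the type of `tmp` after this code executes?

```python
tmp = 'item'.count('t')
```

str.count() returns int

int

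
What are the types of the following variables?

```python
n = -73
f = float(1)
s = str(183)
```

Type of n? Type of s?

n is int; s is str

int, str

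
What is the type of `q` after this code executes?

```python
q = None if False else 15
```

Ternary: condition is False, else branch (15) taken → int

int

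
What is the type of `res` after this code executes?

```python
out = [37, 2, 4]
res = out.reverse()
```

list.reverse() returns None

NoneType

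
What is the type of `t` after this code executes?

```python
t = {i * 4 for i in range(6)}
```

A set comprehension {expr for x in iterable} produces a set

set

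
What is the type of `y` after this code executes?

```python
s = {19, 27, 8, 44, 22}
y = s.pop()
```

Popping from a set of ints returns int

int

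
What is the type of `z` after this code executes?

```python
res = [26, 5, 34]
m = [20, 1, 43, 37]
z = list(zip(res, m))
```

list(zip(...)) returns a list of tuples

list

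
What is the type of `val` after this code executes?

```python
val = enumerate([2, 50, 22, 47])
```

enumerate() returns an enumerate iterator object

enumerate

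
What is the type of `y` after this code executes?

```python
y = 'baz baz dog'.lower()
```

str.lower() returns str

str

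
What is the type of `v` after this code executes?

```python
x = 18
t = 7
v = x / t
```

int / int always returns float in Python 3 (18 / 7 = 2.57143)

float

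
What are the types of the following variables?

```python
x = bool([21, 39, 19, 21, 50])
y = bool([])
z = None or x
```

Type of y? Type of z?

bool() returns bool; None or <bool> returns the bool

bool, bool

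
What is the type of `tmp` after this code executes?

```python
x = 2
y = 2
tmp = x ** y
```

int ** positive int returns int (2 ** 2 = 4)

int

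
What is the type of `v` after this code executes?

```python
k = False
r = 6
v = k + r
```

bool + int returns int (False is 0, so 0 + 6 = 6)

int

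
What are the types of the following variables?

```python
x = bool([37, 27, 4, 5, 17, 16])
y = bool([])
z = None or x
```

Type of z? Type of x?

None or <bool> returns the bool; bool() returns bool

bool, bool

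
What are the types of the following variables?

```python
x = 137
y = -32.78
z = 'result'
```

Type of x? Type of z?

x is int; z is str

int, str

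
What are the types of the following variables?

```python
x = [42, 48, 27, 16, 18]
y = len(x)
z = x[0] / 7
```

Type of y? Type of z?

len() returns int; int / int returns float

int, float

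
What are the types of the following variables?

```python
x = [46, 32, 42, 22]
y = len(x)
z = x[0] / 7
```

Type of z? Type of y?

int / int returns float; len() returns int

float, int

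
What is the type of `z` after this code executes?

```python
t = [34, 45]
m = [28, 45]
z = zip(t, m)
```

zip() returns a zip iterator object

zip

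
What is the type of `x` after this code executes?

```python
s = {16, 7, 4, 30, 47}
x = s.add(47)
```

set.add() returns None (mutates in place)

NoneType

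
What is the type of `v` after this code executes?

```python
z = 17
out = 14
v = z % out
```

int % int returns int (17 % 14 = 3)

int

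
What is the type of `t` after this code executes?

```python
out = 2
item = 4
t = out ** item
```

int ** positive int returns int (2 ** 4 = 16)

int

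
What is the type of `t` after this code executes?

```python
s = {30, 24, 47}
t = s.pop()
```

Popping from a set of ints returns int

int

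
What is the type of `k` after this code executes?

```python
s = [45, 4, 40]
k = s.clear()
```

list.clear() returns None

NoneType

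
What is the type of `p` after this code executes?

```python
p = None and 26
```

'and' returns first falsy value (None)

NoneType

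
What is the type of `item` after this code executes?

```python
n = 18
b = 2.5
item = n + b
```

int + float returns float (18 + 2.5 = 20.5)

float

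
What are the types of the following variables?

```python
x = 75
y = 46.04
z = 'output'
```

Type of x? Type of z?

x is int; z is str

int, str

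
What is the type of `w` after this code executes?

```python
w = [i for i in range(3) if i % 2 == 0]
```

A list comprehension [...] produces a list

list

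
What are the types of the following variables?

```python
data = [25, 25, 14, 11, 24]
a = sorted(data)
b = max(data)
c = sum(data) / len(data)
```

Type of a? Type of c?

sorted() returns list; int / int returns float

list, float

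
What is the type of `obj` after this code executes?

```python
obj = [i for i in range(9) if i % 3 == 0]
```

A list comprehension [...] produces a list

list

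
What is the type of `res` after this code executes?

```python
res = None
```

None has type NoneType

NoneType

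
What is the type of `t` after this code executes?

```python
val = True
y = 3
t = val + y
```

bool + int returns int (True is 1, so 1 + 3 = 4)

int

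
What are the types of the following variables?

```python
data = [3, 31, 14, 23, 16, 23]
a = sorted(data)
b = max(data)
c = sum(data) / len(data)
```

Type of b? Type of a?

max of ints returns int; sorted() returns list

int, list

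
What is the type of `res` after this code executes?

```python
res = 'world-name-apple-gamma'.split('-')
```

str.split() returns list

list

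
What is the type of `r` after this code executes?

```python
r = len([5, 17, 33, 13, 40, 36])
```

len() always returns int

int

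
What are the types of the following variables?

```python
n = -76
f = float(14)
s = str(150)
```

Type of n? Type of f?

n is int; f is float

int, float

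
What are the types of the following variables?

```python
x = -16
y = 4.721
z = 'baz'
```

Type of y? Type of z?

y is float; z is str

float, str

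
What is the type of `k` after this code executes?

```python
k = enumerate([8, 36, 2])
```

enumerate() returns an enumerate iterator object

enumerate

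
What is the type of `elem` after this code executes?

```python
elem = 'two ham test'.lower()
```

str.lower() returns str

str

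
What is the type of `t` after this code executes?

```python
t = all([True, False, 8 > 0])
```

all() returns bool

bool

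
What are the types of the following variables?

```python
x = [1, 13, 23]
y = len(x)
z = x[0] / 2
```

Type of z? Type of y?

int / int returns float; len() returns int

float, int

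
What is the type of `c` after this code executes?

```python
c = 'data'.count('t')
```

str.count() returns int

int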